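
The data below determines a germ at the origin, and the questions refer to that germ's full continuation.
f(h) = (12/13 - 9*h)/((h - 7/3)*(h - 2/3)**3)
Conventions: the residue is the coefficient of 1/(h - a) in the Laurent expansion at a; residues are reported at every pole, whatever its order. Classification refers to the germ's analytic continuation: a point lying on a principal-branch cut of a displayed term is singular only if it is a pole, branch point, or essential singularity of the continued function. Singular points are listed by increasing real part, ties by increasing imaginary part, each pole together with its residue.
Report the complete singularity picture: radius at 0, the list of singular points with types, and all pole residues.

Denominator factor (h - 7/3): pole of order 1 at 7/3, modulus 7/3.
Denominator factor (h - 2/3)^3: pole of order 3 at 2/3, modulus 2/3.
The radius of convergence is the smallest modulus among the singular points: 2/3.
At the order-3 pole 2/3 set g(h) = (h - (2/3))^3*f(h) = (12/13 - 9*h)/(h - 7/3).
Order-3 pole: residue = g''(a)/2; g''(2/3) = 14094/1625, so the residue is 7047/1625.
At the order-1 pole 7/3 set g(h) = (h - (7/3))*f(h) = (12/13 - 9*h)/(h - 2/3)**3.
Simple pole: residue = g(a) at a = 7/3, which is -7047/1625.
List the singular points by increasing real part (a conjugate pair: the negative imaginary part first).

Radius of convergence at 0: 2/3.
At 2/3: a pole of order 3; residue 7047/1625.
At 7/3: a pole of order 1; residue -7047/1625.


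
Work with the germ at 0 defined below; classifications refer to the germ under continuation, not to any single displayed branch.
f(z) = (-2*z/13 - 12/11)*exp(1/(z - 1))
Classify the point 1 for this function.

The point is an essential singularity.

The exponent 1/(z - (1)) has a pole at 1, so exp(1/(z - (1))) takes every nonzero value near it: an essential singularity (not a pole of any order).


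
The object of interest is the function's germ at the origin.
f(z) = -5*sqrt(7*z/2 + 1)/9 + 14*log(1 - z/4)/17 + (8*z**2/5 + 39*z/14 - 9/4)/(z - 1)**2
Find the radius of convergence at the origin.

Denominator factor (z - 1)^2: pole of order 2 at 1, modulus 1.
Branch term (-5/9)*sqrt(1 - z/(-2/7)): its argument vanishes at z = -2/7, a square-root branch point, modulus 2/7.
Branch term (14/17)*log(1 - z/(4)): its argument vanishes at z = 4, a logarithmic branch point, modulus 4.
The radius of convergence is the smallest modulus among the singular points: 2/7.

The radius of convergence is 2/7.


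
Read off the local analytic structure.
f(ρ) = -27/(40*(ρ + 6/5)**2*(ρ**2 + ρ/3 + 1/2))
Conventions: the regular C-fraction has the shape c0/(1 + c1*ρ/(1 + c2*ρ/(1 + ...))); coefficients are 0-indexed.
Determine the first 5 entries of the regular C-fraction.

The regular C-fraction coefficients are [-15/16, 7/3, -137/84, 7289/11508, -2980600/2995779].

Taylor coefficients (expand at 0): a_0 = -15/16, a_1 = 35/16, a_2 = -295/192, a_3 = -85/72, a_4 = 3685/2304.
c0 = a_0 = -15/16. Peel one level at a time: if S = 1 + c*ρ/S' with S'(0) = 1, then c is the ρ-coefficient of S and S' = c*ρ/(S - 1).
S_1 = c0/f = 1 + (7/3)*ρ + (137/36)*ρ^2 + ...; c1 = 7/3.
S_2 = c1*ρ/(S_1 - 1) = 1 + (-137/84)*ρ + (7289/7056)*ρ^2 + ...; c2 = -137/84.
S_3 = c2*ρ/(S_2 - 1) = 1 + (7289/11508)*ρ + (106450/168921)*ρ^2 + ...; c3 = 7289/11508.
S_4 = c3*ρ/(S_3 - 1) = 1 + (-2980600/2995779)*ρ + ...; c4 = -2980600/2995779.


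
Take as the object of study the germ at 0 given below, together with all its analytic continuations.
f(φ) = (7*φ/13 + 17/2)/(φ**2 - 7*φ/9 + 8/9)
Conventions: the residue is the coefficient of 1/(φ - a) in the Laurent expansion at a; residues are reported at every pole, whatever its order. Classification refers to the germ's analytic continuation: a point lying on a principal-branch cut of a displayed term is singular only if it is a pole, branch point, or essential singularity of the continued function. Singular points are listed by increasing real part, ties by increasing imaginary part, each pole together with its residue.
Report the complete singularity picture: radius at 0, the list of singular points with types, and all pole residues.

Radius of convergence at 0: (2/3)*sqrt(2).
At (7/18) - ((1/18)*sqrt(239))*i: a pole of order 1; residue (7/26) + ((1019/3107)*sqrt(239))*i.
At (7/18) + ((1/18)*sqrt(239))*i: a pole of order 1; residue (7/26) - ((1019/3107)*sqrt(239))*i.

Denominator factor (φ**2 - 7*φ/9 + 8/9): discriminant -239/81, complex-conjugate roots (7/18) + ((1/18)*sqrt(239))*i and (7/18) - ((1/18)*sqrt(239))*i; poles of order 1, moduli (2/3)*sqrt(2) and (2/3)*sqrt(2).
The radius of convergence is the smallest modulus among the singular points: (2/3)*sqrt(2).
The factor φ**2 - 7*φ/9 + 8/9 splits as (φ - a)(φ - a') with a = (7/18) - ((1/18)*sqrt(239))*i, a' = (7/18) + ((1/18)*sqrt(239))*i. At the order-1 pole a set g(φ) = (φ - a)*f(φ) = [7*φ/13 + 17/2] / (φ - a').
Simple pole: residue = g(a) at a = (7/18) - ((1/18)*sqrt(239))*i, which is (7/26) + ((1019/3107)*sqrt(239))*i.
The factor φ**2 - 7*φ/9 + 8/9 splits as (φ - a)(φ - a') with a = (7/18) + ((1/18)*sqrt(239))*i, a' = (7/18) - ((1/18)*sqrt(239))*i. At the order-1 pole a set g(φ) = (φ - a)*f(φ) = [7*φ/13 + 17/2] / (φ - a').
Simple pole: residue = g(a) at a = (7/18) + ((1/18)*sqrt(239))*i, which is (7/26) - ((1019/3107)*sqrt(239))*i.
List the singular points by increasing real part (a conjugate pair: the negative imaginary part first).


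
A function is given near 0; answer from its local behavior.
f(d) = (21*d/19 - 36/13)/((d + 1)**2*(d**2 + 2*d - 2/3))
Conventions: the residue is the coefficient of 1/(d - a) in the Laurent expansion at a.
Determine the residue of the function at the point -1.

The residue is -63/95.

At the order-2 pole -1 set g(d) = (d - (-1))^2*f(d) = (21*d/19 - 36/13)/(d**2 + 2*d - 2/3).
Order-2 pole: residue = g'(a); g'(-1) = -63/95, so the residue is -63/95.


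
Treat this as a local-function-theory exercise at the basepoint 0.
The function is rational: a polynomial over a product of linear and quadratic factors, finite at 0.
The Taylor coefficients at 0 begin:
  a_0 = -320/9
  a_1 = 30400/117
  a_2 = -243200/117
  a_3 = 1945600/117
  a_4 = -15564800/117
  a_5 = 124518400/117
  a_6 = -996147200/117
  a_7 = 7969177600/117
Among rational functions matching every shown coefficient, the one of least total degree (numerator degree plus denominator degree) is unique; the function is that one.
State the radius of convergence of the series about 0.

The radius of convergence is 1/8.

No rational of total degree below 2 reproduces all 8 coefficients; solving the [1/1] Pade equations on them gives f(ζ) = (-40*ζ/13 - 40/9)/(ζ + 1/8), whose expansion matches every shown term.
Denominator factor (ζ + 1/8): pole of order 1 at -1/8, modulus 1/8.
The radius of convergence is the smallest modulus among the singular points: 1/8.


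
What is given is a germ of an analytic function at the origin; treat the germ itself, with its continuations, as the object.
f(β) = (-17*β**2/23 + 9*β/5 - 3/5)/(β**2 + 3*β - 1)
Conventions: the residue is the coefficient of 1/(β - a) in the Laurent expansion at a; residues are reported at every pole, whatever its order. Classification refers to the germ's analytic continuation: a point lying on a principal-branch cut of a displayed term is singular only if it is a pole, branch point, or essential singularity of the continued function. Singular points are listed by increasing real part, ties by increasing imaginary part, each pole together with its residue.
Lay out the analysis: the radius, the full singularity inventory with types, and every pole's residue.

Radius of convergence at 0: -3/2 + (1/2)*sqrt(13).
At -3/2 - (1/2)*sqrt(13): a pole of order 1; residue 231/115 + (847/1495)*sqrt(13).
At -3/2 + (1/2)*sqrt(13): a pole of order 1; residue 231/115 - (847/1495)*sqrt(13).

Denominator factor (β**2 + 3*β - 1): discriminant 13, real irrational roots -3/2 + (1/2)*sqrt(13) and -3/2 - (1/2)*sqrt(13); poles of order 1, moduli -3/2 + (1/2)*sqrt(13) and 3/2 + (1/2)*sqrt(13).
The radius of convergence is the smallest modulus among the singular points: -3/2 + (1/2)*sqrt(13).
The factor β**2 + 3*β - 1 splits as (β - a)(β - a') with a = -3/2 - (1/2)*sqrt(13), a' = -3/2 + (1/2)*sqrt(13). At the order-1 pole a set g(β) = (β - a)*f(β) = [-17*β**2/23 + 9*β/5 - 3/5] / (β - a').
Simple pole: residue = g(a) at a = -3/2 - (1/2)*sqrt(13), which is 231/115 + (847/1495)*sqrt(13).
The factor β**2 + 3*β - 1 splits as (β - a)(β - a') with a = -3/2 + (1/2)*sqrt(13), a' = -3/2 - (1/2)*sqrt(13). At the order-1 pole a set g(β) = (β - a)*f(β) = [-17*β**2/23 + 9*β/5 - 3/5] / (β - a').
Simple pole: residue = g(a) at a = -3/2 + (1/2)*sqrt(13), which is 231/115 - (847/1495)*sqrt(13).
List the singular points by increasing real part (a conjugate pair: the negative imaginary part first).


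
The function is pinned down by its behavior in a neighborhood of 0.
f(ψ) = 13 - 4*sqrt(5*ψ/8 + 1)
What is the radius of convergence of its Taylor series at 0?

The radius of convergence is 8/5.

Branch term (-4)*sqrt(1 - ψ/(-8/5)): its argument vanishes at ψ = -8/5, a square-root branch point, modulus 8/5.
The radius of convergence is the smallest modulus among the singular points: 8/5.


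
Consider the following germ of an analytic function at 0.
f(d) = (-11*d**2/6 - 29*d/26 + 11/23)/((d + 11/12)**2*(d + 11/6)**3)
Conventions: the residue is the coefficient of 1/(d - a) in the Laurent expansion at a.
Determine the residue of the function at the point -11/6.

At the order-3 pole -11/6 set g(d) = (d - (-11/6))^3*f(d) = (-11*d**2/6 - 29*d/26 + 11/23)/(d + 11/12)**2.
Order-3 pole: residue = g''(a)/2; g''(-11/6) = -2455248/397969, so the residue is -1227624/397969.

The residue is -1227624/397969.


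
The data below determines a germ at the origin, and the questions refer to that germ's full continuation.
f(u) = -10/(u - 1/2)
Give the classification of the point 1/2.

The point is a pole of order 1.

The denominator factor u - 1/2 vanishes at 1/2 and appears to the power 1; the numerator there equals -10, nonzero, and no other factor vanishes.
Hence a pole whose order is the multiplicity, 1.


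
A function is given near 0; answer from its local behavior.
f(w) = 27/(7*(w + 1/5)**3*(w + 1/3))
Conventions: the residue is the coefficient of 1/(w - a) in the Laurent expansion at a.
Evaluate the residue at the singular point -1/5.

At the order-3 pole -1/5 set g(w) = (w - (-1/5))^3*f(w) = 27/(7*(w + 1/3)).
Order-3 pole: residue = g''(a)/2; g''(-1/5) = 91125/28, so the residue is 91125/56.

The residue is 91125/56.


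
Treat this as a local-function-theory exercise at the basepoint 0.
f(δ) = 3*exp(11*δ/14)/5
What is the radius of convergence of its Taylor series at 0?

The factor exp(11*δ/14) is entire and contributes no finite singular point.
The polynomial part has no poles.
No finite singular points: the Taylor series at 0 converges everywhere.

The radius of convergence is infinite.


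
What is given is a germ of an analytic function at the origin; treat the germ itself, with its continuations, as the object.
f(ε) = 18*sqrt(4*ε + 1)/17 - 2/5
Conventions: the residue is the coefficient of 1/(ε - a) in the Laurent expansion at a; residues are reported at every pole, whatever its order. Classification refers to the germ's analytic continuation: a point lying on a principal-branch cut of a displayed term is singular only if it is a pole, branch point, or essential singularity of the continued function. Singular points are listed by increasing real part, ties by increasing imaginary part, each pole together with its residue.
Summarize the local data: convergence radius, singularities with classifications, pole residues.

Radius of convergence at 0: 1/4.
At -1/4: an algebraic (square-root) branch point.

Branch term (18/17)*sqrt(1 - ε/(-1/4)): its argument vanishes at ε = -1/4, a square-root branch point, modulus 1/4.
The radius of convergence is the smallest modulus among the singular points: 1/4.


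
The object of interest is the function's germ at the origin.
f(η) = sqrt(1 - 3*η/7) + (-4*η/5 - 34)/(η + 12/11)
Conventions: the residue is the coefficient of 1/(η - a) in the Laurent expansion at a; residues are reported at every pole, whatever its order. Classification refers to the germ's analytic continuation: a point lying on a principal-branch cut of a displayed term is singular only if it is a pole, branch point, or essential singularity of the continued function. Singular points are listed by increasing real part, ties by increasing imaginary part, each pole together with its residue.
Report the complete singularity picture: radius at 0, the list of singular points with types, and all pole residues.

Radius of convergence at 0: 12/11.
At -12/11: a pole of order 1; residue -1822/55.
At 7/3: an algebraic (square-root) branch point.

Denominator factor (η + 12/11): pole of order 1 at -12/11, modulus 12/11.
Branch term (1)*sqrt(1 - η/(7/3)): its argument vanishes at η = 7/3, a square-root branch point, modulus 7/3.
The radius of convergence is the smallest modulus among the singular points: 12/11.
The branch term is analytic at -12/11 and contributes nothing to the residue; only the rational part matters.
At the order-1 pole -12/11 set g(η) = (η - (-12/11))*(rational part) = -4*η/5 - 34.
Simple pole: residue = g(a) at a = -12/11, which is -1822/55.
List the singular points by increasing real part (a conjugate pair: the negative imaginary part first).


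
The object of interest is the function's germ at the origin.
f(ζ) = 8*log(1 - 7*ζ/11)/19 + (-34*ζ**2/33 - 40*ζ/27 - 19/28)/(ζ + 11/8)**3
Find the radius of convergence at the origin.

The radius of convergence is 11/8.

Denominator factor (ζ + 11/8)^3: pole of order 3 at -11/8, modulus 11/8.
Branch term (8/19)*log(1 - ζ/(11/7)): its argument vanishes at ζ = 11/7, a logarithmic branch point, modulus 11/7.
The radius of convergence is the smallest modulus among the singular points: 11/8.


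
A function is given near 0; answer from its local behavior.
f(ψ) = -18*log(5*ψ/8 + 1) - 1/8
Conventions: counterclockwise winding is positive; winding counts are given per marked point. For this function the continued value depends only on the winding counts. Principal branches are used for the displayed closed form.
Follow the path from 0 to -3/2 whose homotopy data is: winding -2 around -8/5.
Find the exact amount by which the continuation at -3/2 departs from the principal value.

The rational part is single-valued and drops out of the difference; each branch term changes only by its own monodromy.
(-18)*log(1 - ψ/(-8/5)): each positive loop around -8/5 adds 2*pi*i to the log, so winding -2 contributes (-18)*(-2)*2*pi*i = (72)*pi*i.
Summing the contributions at ψ = -3/2 gives (72)*pi*i.

Continued minus principal equals (72)*pi*i.


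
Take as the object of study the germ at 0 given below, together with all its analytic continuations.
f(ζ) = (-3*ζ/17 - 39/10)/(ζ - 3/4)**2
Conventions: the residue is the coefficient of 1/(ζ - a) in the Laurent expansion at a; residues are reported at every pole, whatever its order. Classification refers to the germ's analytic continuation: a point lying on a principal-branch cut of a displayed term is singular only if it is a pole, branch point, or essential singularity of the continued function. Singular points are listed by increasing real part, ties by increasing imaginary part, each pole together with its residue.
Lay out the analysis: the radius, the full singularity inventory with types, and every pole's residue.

Denominator factor (ζ - 3/4)^2: pole of order 2 at 3/4, modulus 3/4.
The radius of convergence is the smallest modulus among the singular points: 3/4.
At the order-2 pole 3/4 set g(ζ) = (ζ - (3/4))^2*f(ζ) = -3*ζ/17 - 39/10.
Order-2 pole: residue = g'(a); g'(3/4) = -3/17, so the residue is -3/17.

Radius of convergence at 0: 3/4.
At 3/4: a pole of order 2; residue -3/17.


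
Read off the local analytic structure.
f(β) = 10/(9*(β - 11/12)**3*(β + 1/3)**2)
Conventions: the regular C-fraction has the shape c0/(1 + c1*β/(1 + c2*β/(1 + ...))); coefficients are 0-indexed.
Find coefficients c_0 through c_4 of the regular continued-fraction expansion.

The regular C-fraction coefficients are [-17280/1331, 30/11, 57/22, -1635/418, 151104/113905].

Taylor coefficients (expand at 0): a_0 = -17280/1331, a_1 = 518400/14641, a_2 = -30326400/161051, a_3 = 1138406400/1771561, a_4 = -47484144000/19487171.
c0 = a_0 = -17280/1331. Peel one level at a time: if S = 1 + c*β/S' with S'(0) = 1, then c is the β-coefficient of S and S' = c*β/(S - 1).
S_1 = c0/f = 1 + (30/11)*β + (-855/121)*β^2 + ...; c1 = 30/11.
S_2 = c1*β/(S_1 - 1) = 1 + (57/22)*β + (4905/484)*β^2 + ...; c2 = 57/22.
S_3 = c2*β/(S_2 - 1) = 1 + (-1635/418)*β + (226656/43681)*β^2 + ...; c3 = -1635/418.
S_4 = c3*β/(S_3 - 1) = 1 + (151104/113905)*β + ...; c4 = 151104/113905.


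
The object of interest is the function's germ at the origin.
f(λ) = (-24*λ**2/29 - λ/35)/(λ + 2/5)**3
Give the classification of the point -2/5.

The point is a pole of order 3.

The denominator factor λ + 2/5 vanishes at -2/5 and appears to the power 3; the numerator there equals -614/5075, nonzero, and no other factor vanishes.
Hence a pole whose order is the multiplicity, 3.


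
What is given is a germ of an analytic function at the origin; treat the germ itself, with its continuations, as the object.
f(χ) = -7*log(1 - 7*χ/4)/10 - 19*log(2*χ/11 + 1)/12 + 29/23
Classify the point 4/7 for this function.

The term (-7/10)*log(1 - χ/(4/7)) has argument 1 - 4/7/(4/7) = 0 at 4/7: a logarithmic (infinitely-sheeted) branch point; the remaining terms are analytic or single-valued there.

The point is a logarithmic branch point.


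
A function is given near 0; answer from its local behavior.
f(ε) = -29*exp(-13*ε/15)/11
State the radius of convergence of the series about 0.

The factor exp(-13*ε/15) is entire and contributes no finite singular point.
The polynomial part has no poles.
No finite singular points: the Taylor series at 0 converges everywhere.

The radius of convergence is infinite.


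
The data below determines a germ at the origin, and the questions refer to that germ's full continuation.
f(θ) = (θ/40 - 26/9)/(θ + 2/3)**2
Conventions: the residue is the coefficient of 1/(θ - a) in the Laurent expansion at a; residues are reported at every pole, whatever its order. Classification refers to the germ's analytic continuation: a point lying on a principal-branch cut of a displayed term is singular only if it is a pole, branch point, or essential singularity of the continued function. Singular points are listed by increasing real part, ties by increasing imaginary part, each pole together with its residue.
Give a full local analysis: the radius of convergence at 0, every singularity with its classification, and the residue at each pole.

Denominator factor (θ + 2/3)^2: pole of order 2 at -2/3, modulus 2/3.
The radius of convergence is the smallest modulus among the singular points: 2/3.
At the order-2 pole -2/3 set g(θ) = (θ - (-2/3))^2*f(θ) = θ/40 - 26/9.
Order-2 pole: residue = g'(a); g'(-2/3) = 1/40, so the residue is 1/40.

Radius of convergence at 0: 2/3.
At -2/3: a pole of order 2; residue 1/40.


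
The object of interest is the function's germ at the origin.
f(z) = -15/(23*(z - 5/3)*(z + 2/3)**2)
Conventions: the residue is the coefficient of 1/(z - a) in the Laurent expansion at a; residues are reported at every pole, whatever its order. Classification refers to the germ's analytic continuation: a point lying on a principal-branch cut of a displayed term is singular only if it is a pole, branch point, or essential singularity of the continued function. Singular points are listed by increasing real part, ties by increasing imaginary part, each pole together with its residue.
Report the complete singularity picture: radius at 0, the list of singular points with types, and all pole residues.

Denominator factor (z - 5/3): pole of order 1 at 5/3, modulus 5/3.
Denominator factor (z + 2/3)^2: pole of order 2 at -2/3, modulus 2/3.
The radius of convergence is the smallest modulus among the singular points: 2/3.
At the order-2 pole -2/3 set g(z) = (z - (-2/3))^2*f(z) = -15/(23*(z - 5/3)).
Order-2 pole: residue = g'(a); g'(-2/3) = 135/1127, so the residue is 135/1127.
At the order-1 pole 5/3 set g(z) = (z - (5/3))*f(z) = -15/(23*(z + 2/3)**2).
Simple pole: residue = g(a) at a = 5/3, which is -135/1127.
List the singular points by increasing real part (a conjugate pair: the negative imaginary part first).

Radius of convergence at 0: 2/3.
At -2/3: a pole of order 2; residue 135/1127.
At 5/3: a pole of order 1; residue -135/1127.


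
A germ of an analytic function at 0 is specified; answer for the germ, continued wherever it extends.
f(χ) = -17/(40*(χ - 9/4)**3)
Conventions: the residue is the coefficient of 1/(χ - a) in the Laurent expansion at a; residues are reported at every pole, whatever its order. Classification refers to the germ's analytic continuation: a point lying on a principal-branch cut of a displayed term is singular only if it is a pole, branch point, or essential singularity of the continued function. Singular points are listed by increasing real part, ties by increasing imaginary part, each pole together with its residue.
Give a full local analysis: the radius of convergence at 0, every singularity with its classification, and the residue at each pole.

Radius of convergence at 0: 9/4.
At 9/4: a pole of order 3; residue 0.

Denominator factor (χ - 9/4)^3: pole of order 3 at 9/4, modulus 9/4.
The radius of convergence is the smallest modulus among the singular points: 9/4.
At the order-3 pole 9/4 set g(χ) = (χ - (9/4))^3*f(χ) = -17/40.
Order-3 pole: residue = g''(a)/2; g''(9/4) = 0, so the residue is 0.


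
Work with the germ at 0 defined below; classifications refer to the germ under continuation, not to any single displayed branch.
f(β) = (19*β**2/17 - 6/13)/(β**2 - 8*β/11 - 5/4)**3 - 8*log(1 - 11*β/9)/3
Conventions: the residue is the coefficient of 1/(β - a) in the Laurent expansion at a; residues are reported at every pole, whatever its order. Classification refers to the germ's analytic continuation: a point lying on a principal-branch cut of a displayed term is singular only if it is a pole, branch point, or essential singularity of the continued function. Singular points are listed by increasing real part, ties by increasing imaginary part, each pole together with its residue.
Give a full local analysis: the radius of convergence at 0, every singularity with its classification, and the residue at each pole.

Radius of convergence at 0: -4/11 + (1/22)*sqrt(669).
At 4/11 - (1/22)*sqrt(669): a pole of order 3; residue (13109019/4901588614)*sqrt(669).
At 9/11: a logarithmic branch point.
At 4/11 + (1/22)*sqrt(669): a pole of order 3; residue -(13109019/4901588614)*sqrt(669).

Denominator factor (β**2 - 8*β/11 - 5/4)^3: discriminant 669/121, real irrational roots 4/11 + (1/22)*sqrt(669) and 4/11 - (1/22)*sqrt(669); poles of order 3, moduli 4/11 + (1/22)*sqrt(669) and -4/11 + (1/22)*sqrt(669).
Branch term (-8/3)*log(1 - β/(9/11)): its argument vanishes at β = 9/11, a logarithmic branch point, modulus 9/11.
The radius of convergence is the smallest modulus among the singular points: -4/11 + (1/22)*sqrt(669).
The branch term is analytic at 4/11 - (1/22)*sqrt(669) and contributes nothing to the residue; only the rational part matters.
The factor β**2 - 8*β/11 - 5/4 splits as (β - a)(β - a') with a = 4/11 - (1/22)*sqrt(669), a' = 4/11 + (1/22)*sqrt(669). At the order-3 pole a set g(β) = (β - a)^3*(rational part) = [19*β**2/17 - 6/13] / (β - a')^3.
Order-3 pole: residue = g''(a)/2; g''(4/11 - (1/22)*sqrt(669)) = (13109019/2450794307)*sqrt(669), so the residue is (13109019/4901588614)*sqrt(669).
The branch term is analytic at 4/11 + (1/22)*sqrt(669) and contributes nothing to the residue; only the rational part matters.
The factor β**2 - 8*β/11 - 5/4 splits as (β - a)(β - a') with a = 4/11 + (1/22)*sqrt(669), a' = 4/11 - (1/22)*sqrt(669). At the order-3 pole a set g(β) = (β - a)^3*(rational part) = [19*β**2/17 - 6/13] / (β - a')^3.
Order-3 pole: residue = g''(a)/2; g''(4/11 + (1/22)*sqrt(669)) = -(13109019/2450794307)*sqrt(669), so the residue is -(13109019/4901588614)*sqrt(669).
List the singular points by increasing real part (a conjugate pair: the negative imaginary part first).


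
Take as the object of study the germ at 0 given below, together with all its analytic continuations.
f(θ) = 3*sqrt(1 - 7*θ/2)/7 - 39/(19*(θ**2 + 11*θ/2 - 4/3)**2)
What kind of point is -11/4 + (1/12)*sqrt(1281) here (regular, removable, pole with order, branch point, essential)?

The denominator factor θ**2 + 11*θ/2 - 4/3 vanishes at -11/4 + (1/12)*sqrt(1281) and appears to the power 2; the numerator there equals -39/19, nonzero, and no other factor vanishes.
The branch terms are analytic at this point.
Hence a pole whose order is the multiplicity, 2.

The point is a pole of order 2.


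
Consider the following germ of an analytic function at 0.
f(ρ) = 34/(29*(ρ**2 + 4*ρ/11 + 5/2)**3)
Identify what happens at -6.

The point is a regular point.

Denominator factors: ρ**2 + 4*ρ/11 + 5/2 = 799/22 at ρ = -6 — none vanishes.
So the germ continues analytically to -6.


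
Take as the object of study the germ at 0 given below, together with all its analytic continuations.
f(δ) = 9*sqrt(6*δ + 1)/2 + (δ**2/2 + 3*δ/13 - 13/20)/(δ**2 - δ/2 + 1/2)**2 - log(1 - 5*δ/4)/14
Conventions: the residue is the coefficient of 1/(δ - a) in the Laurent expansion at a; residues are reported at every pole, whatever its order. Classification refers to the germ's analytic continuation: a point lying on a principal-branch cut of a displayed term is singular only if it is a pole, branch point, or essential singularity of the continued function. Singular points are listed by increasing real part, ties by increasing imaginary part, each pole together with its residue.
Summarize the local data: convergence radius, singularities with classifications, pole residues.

Denominator factor (δ**2 - δ/2 + 1/2)^2: discriminant -7/4, complex-conjugate roots (1/4) + ((1/4)*sqrt(7))*i and (1/4) - ((1/4)*sqrt(7))*i; poles of order 2, moduli (1/2)*sqrt(2) and (1/2)*sqrt(2).
Branch term (9/2)*sqrt(1 - δ/(-1/6)): its argument vanishes at δ = -1/6, a square-root branch point, modulus 1/6.
Branch term (-1/14)*log(1 - δ/(4/5)): its argument vanishes at δ = 4/5, a logarithmic branch point, modulus 4/5.
The radius of convergence is the smallest modulus among the singular points: 1/6.
The branch terms are analytic at (1/4) - ((1/4)*sqrt(7))*i and contribute nothing to the residue; only the rational part matters.
The factor δ**2 - δ/2 + 1/2 splits as (δ - a)(δ - a') with a = (1/4) - ((1/4)*sqrt(7))*i, a' = (1/4) + ((1/4)*sqrt(7))*i. At the order-2 pole a set g(δ) = (δ - a)^2*(rational part) = [δ**2/2 + 3*δ/13 - 13/20] / (δ - a')^2.
Order-2 pole: residue = g'(a); g'((1/4) - ((1/4)*sqrt(7))*i) = -((356/3185)*sqrt(7))*i, so the residue is -((356/3185)*sqrt(7))*i.
The branch terms are analytic at (1/4) + ((1/4)*sqrt(7))*i and contribute nothing to the residue; only the rational part matters.
The factor δ**2 - δ/2 + 1/2 splits as (δ - a)(δ - a') with a = (1/4) + ((1/4)*sqrt(7))*i, a' = (1/4) - ((1/4)*sqrt(7))*i. At the order-2 pole a set g(δ) = (δ - a)^2*(rational part) = [δ**2/2 + 3*δ/13 - 13/20] / (δ - a')^2.
Order-2 pole: residue = g'(a); g'((1/4) + ((1/4)*sqrt(7))*i) = ((356/3185)*sqrt(7))*i, so the residue is ((356/3185)*sqrt(7))*i.
List the singular points by increasing real part (a conjugate pair: the negative imaginary part first).

Radius of convergence at 0: 1/6.
At -1/6: an algebraic (square-root) branch point.
At (1/4) - ((1/4)*sqrt(7))*i: a pole of order 2; residue -((356/3185)*sqrt(7))*i.
At (1/4) + ((1/4)*sqrt(7))*i: a pole of order 2; residue ((356/3185)*sqrt(7))*i.
At 4/5: a logarithmic branch point.


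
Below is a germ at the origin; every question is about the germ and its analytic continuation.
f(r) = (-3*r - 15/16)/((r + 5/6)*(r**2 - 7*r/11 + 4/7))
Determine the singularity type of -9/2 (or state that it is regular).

The point is a regular point.

Denominator factors: r**2 - 7*r/11 + 4/7 = 7295/308 at r = -9/2; r + 5/6 = -11/3 at r = -9/2 — none vanishes.
So the germ continues analytically to -9/2.


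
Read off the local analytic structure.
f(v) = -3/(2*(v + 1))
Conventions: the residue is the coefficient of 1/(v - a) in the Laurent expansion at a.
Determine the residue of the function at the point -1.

At the order-1 pole -1 set g(v) = (v - (-1))*f(v) = -3/2.
Simple pole: residue = g(a) at a = -1, which is -3/2.

The residue is -3/2.


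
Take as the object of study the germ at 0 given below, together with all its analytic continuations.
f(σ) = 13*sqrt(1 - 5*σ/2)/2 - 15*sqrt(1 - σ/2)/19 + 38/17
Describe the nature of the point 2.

The point is an algebraic (square-root) branch point.

The term (-15/19)*sqrt(1 - σ/(2)) has argument 1 - 2/(2) = 0 at 2: a square-root (algebraic, two-sheeted) branch point; the remaining terms are analytic or single-valued there.


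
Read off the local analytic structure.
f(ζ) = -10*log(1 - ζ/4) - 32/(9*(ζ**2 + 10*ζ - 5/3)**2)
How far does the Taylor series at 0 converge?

The radius of convergence is -5 + (4/3)*sqrt(15).

Denominator factor (ζ**2 + 10*ζ - 5/3)^2: discriminant 320/3, real irrational roots -5 + (4/3)*sqrt(15) and -5 - (4/3)*sqrt(15); poles of order 2, moduli -5 + (4/3)*sqrt(15) and 5 + (4/3)*sqrt(15).
Branch term (-10)*log(1 - ζ/(4)): its argument vanishes at ζ = 4, a logarithmic branch point, modulus 4.
The radius of convergence is the smallest modulus among the singular points: -5 + (4/3)*sqrt(15).


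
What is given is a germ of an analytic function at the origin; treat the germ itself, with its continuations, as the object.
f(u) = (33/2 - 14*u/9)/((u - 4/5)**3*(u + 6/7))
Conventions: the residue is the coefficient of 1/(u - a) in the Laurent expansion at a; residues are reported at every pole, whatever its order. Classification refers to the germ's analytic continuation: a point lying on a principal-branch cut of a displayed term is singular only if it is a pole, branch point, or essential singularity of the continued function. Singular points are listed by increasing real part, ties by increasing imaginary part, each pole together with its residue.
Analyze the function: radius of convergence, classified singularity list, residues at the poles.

Radius of convergence at 0: 4/5.
At -6/7: a pole of order 1; residue -4587625/1170672.
At 4/5: a pole of order 3; residue 4587625/1170672.

Denominator factor (u + 6/7): pole of order 1 at -6/7, modulus 6/7.
Denominator factor (u - 4/5)^3: pole of order 3 at 4/5, modulus 4/5.
The radius of convergence is the smallest modulus among the singular points: 4/5.
At the order-1 pole -6/7 set g(u) = (u - (-6/7))*f(u) = (33/2 - 14*u/9)/(u - 4/5)**3.
Simple pole: residue = g(a) at a = -6/7, which is -4587625/1170672.
At the order-3 pole 4/5 set g(u) = (u - (4/5))^3*f(u) = (33/2 - 14*u/9)/(u + 6/7).
Order-3 pole: residue = g''(a)/2; g''(4/5) = 4587625/585336, so the residue is 4587625/1170672.
List the singular points by increasing real part (a conjugate pair: the negative imaginary part first).


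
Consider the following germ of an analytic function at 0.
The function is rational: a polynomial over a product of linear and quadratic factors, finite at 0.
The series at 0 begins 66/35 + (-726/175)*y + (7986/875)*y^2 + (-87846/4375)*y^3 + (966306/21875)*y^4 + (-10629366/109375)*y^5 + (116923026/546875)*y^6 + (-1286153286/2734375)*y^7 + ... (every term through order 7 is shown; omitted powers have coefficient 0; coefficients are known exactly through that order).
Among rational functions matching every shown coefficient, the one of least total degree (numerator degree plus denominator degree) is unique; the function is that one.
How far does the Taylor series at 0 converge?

No rational of total degree below 1 reproduces all 8 coefficients; solving the [0/1] Pade equations on them gives f(y) = 6/(7*(y + 5/11)), whose expansion matches every shown term.
Denominator factor (y + 5/11): pole of order 1 at -5/11, modulus 5/11.
The radius of convergence is the smallest modulus among the singular points: 5/11.

The radius of convergence is 5/11.


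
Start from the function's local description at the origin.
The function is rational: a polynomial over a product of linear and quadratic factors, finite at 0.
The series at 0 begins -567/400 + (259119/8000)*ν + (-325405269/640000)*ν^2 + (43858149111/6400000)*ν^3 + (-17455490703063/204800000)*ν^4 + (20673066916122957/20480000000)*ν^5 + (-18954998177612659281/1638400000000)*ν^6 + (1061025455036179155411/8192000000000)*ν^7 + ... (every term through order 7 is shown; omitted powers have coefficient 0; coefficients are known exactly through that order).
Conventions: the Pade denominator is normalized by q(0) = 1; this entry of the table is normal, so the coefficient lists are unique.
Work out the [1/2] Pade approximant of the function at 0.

The Pade approximant has numerator coefficients [-567/400, 28178577/8716300]; denominator coefficients [1, 107573033/5229780, 46573136801/418382400].

Taylor coefficients needed (read off): a_0 = -567/400, a_1 = 259119/8000, a_2 = -325405269/640000, a_3 = 43858149111/6400000.
Write the denominator as Q(ν) = 1 + q1*ν + q2*ν^2. Requiring Q*f - P = O(ν^4) with deg P <= 1 kills the coefficients of ν^2..ν^3 in Q*f:
  ν^2: a_2 + q1*a_1 + q2*a_0 = 0, i.e. -325405269/640000 + (259119/8000)*q1 + (-567/400)*q2 = 0.
  ν^3: a_3 + q1*a_2 + q2*a_1 = 0, i.e. 43858149111/6400000 + (-325405269/640000)*q1 + (259119/8000)*q2 = 0.
Solving this linear system: q1 = 107573033/5229780, q2 = 46573136801/418382400.
The numerator is Q*f truncated at degree 1: P0 = a_0 = -567/400; P1 = a_1 + q1*a_0 = 28178577/8716300.


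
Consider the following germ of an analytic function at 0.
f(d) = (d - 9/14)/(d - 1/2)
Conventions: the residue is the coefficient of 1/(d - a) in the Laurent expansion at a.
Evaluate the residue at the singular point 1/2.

The residue is -1/7.

At the order-1 pole 1/2 set g(d) = (d - (1/2))*f(d) = d - 9/14.
Simple pole: residue = g(a) at a = 1/2, which is -1/7.


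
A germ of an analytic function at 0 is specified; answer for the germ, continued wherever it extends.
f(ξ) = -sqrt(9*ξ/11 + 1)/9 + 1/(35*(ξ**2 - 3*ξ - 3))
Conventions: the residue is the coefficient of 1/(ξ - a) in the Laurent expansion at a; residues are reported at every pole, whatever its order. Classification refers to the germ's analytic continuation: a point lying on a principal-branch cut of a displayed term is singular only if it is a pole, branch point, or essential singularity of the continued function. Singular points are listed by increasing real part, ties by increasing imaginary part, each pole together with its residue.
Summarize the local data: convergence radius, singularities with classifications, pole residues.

Denominator factor (ξ**2 - 3*ξ - 3): discriminant 21, real irrational roots 3/2 + (1/2)*sqrt(21) and 3/2 - (1/2)*sqrt(21); poles of order 1, moduli 3/2 + (1/2)*sqrt(21) and -3/2 + (1/2)*sqrt(21).
Branch term (-1/9)*sqrt(1 - ξ/(-11/9)): its argument vanishes at ξ = -11/9, a square-root branch point, modulus 11/9.
The radius of convergence is the smallest modulus among the singular points: -3/2 + (1/2)*sqrt(21).
The branch term is analytic at 3/2 - (1/2)*sqrt(21) and contributes nothing to the residue; only the rational part matters.
The factor ξ**2 - 3*ξ - 3 splits as (ξ - a)(ξ - a') with a = 3/2 - (1/2)*sqrt(21), a' = 3/2 + (1/2)*sqrt(21). At the order-1 pole a set g(ξ) = (ξ - a)*(rational part) = [1/35] / (ξ - a').
Simple pole: residue = g(a) at a = 3/2 - (1/2)*sqrt(21), which is -(1/735)*sqrt(21).
The branch term is analytic at 3/2 + (1/2)*sqrt(21) and contributes nothing to the residue; only the rational part matters.
The factor ξ**2 - 3*ξ - 3 splits as (ξ - a)(ξ - a') with a = 3/2 + (1/2)*sqrt(21), a' = 3/2 - (1/2)*sqrt(21). At the order-1 pole a set g(ξ) = (ξ - a)*(rational part) = [1/35] / (ξ - a').
Simple pole: residue = g(a) at a = 3/2 + (1/2)*sqrt(21), which is (1/735)*sqrt(21).
List the singular points by increasing real part (a conjugate pair: the negative imaginary part first).

Radius of convergence at 0: -3/2 + (1/2)*sqrt(21).
At -11/9: an algebraic (square-root) branch point.
At 3/2 - (1/2)*sqrt(21): a pole of order 1; residue -(1/735)*sqrt(21).
At 3/2 + (1/2)*sqrt(21): a pole of order 1; residue (1/735)*sqrt(21).


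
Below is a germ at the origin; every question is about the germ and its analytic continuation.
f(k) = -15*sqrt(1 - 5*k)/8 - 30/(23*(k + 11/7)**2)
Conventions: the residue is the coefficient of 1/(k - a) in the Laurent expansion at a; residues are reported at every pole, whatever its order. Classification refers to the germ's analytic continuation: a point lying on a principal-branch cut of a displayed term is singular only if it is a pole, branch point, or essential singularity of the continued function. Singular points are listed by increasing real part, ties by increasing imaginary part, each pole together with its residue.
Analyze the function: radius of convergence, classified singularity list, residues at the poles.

Radius of convergence at 0: 1/5.
At -11/7: a pole of order 2; residue 0.
At 1/5: an algebraic (square-root) branch point.

Denominator factor (k + 11/7)^2: pole of order 2 at -11/7, modulus 11/7.
Branch term (-15/8)*sqrt(1 - k/(1/5)): its argument vanishes at k = 1/5, a square-root branch point, modulus 1/5.
The radius of convergence is the smallest modulus among the singular points: 1/5.
The branch term is analytic at -11/7 and contributes nothing to the residue; only the rational part matters.
At the order-2 pole -11/7 set g(k) = (k - (-11/7))^2*(rational part) = -30/23.
Order-2 pole: residue = g'(a); g'(-11/7) = 0, so the residue is 0.
List the singular points by increasing real part (a conjugate pair: the negative imaginary part first).


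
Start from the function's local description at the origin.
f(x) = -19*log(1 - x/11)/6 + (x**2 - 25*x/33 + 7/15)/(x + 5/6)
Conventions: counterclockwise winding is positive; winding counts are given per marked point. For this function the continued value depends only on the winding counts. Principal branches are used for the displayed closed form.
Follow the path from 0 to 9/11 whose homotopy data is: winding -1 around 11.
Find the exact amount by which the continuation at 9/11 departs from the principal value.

The rational part is single-valued and drops out of the difference; each branch term changes only by its own monodromy.
(-19/6)*log(1 - x/(11)): each positive loop around 11 adds 2*pi*i to the log, so winding -1 contributes (-19/6)*(-1)*2*pi*i = (19/3)*pi*i.
Summing the contributions at x = 9/11 gives (19/3)*pi*i.

Continued minus principal equals (19/3)*pi*i.


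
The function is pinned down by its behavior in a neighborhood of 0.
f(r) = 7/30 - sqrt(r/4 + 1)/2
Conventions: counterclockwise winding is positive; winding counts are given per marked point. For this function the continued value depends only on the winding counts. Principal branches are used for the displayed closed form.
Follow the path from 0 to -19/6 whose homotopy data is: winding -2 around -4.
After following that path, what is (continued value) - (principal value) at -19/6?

Continued minus principal equals 0.

The rational part is single-valued and drops out of the difference; each branch term changes only by its own monodromy.
(-1/2)*sqrt(1 - r/(-4)): winding -2 is even, the square root returns to the same sheet, contribution 0.
Summing the contributions at r = -19/6 gives 0.


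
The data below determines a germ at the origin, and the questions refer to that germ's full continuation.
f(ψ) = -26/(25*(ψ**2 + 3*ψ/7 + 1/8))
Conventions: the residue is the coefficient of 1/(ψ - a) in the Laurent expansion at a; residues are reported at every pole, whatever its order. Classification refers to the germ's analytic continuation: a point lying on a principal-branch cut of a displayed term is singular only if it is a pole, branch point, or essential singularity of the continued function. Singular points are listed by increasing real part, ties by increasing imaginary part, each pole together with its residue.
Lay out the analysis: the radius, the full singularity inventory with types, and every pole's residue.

Denominator factor (ψ**2 + 3*ψ/7 + 1/8): discriminant -31/98, complex-conjugate roots (-3/14) + ((1/28)*sqrt(62))*i and (-3/14) - ((1/28)*sqrt(62))*i; poles of order 1, moduli (1/4)*sqrt(2) and (1/4)*sqrt(2).
The radius of convergence is the smallest modulus among the singular points: (1/4)*sqrt(2).
The factor ψ**2 + 3*ψ/7 + 1/8 splits as (ψ - a)(ψ - a') with a = (-3/14) - ((1/28)*sqrt(62))*i, a' = (-3/14) + ((1/28)*sqrt(62))*i. At the order-1 pole a set g(ψ) = (ψ - a)*f(ψ) = [-26/25] / (ψ - a').
Simple pole: residue = g(a) at a = (-3/14) - ((1/28)*sqrt(62))*i, which is -((182/775)*sqrt(62))*i.
The factor ψ**2 + 3*ψ/7 + 1/8 splits as (ψ - a)(ψ - a') with a = (-3/14) + ((1/28)*sqrt(62))*i, a' = (-3/14) - ((1/28)*sqrt(62))*i. At the order-1 pole a set g(ψ) = (ψ - a)*f(ψ) = [-26/25] / (ψ - a').
Simple pole: residue = g(a) at a = (-3/14) + ((1/28)*sqrt(62))*i, which is ((182/775)*sqrt(62))*i.
List the singular points by increasing real part (a conjugate pair: the negative imaginary part first).

Radius of convergence at 0: (1/4)*sqrt(2).
At (-3/14) - ((1/28)*sqrt(62))*i: a pole of order 1; residue -((182/775)*sqrt(62))*i.
At (-3/14) + ((1/28)*sqrt(62))*i: a pole of order 1; residue ((182/775)*sqrt(62))*i.
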